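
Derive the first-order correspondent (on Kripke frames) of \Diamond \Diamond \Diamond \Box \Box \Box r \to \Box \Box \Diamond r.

This is a Sahlqvist (Geach-type) schema ◇^3□^3r → □^2◇^1r.
First-order correspondent: \forall x \forall y \forall z ((x R^3 y \wedge x R^2 z) \to \exists w (y R^3 w \wedge zRw)).

\forall x \forall y \forall z ((x R^3 y \wedge x R^2 z) \to \exists w (y R^3 w \wedge zRw))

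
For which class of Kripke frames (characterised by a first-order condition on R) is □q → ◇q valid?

seriality: ∀x ∃y Rxy

This schema is the D axiom.
It corresponds to seriality: ∀x ∃y Rxy.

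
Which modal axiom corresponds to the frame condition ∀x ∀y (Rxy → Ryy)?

This is shift-reflexivity; the standard corresponding axiom is T□: □(□q → q).
Suppose □(□q→q) is valid. Take Rxy and set V(q)={w : Ryw}. Then at y, □q holds; since □(□q→q) at x, □q→q at y, so q at y, i.e. Ryy.

□(□q → q)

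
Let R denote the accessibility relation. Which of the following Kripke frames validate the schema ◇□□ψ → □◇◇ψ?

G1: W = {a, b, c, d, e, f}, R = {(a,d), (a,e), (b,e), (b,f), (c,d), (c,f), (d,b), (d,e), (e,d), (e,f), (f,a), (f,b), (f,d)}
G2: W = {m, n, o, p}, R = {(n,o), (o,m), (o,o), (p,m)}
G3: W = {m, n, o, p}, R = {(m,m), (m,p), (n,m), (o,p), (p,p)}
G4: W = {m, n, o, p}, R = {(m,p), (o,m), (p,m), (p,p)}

G1, G3, G4

Frame correspondent (Sahlqvist): ∀x ∀y ∀z ((xRy ∧ xRz) → ∃w (yR²w ∧ zR²w)) — i.e. a generalized confluence (Geach) condition.
G1: ✓.
G2: fails — oRm, oRm but no w with mR²w and mR²w.
G3: ✓.
G4: ✓.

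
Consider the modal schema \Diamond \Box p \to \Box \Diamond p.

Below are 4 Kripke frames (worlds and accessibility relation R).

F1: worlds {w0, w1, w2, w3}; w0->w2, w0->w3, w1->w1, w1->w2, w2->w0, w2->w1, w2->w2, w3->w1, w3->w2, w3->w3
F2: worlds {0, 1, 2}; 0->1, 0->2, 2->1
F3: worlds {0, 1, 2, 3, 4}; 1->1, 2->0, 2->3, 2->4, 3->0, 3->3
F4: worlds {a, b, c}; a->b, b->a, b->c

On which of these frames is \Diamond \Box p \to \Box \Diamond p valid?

Frame correspondent (Sahlqvist): \forall x \forall y \forall z (Rxy \wedge Rxz \to \exists w (Ryw \wedge Rzw)) — i.e. convergence.
F1: satisfies the condition.
F2: fails — R01 and R01 but 1 and 1 have no common successor.
F3: fails — R23 and R20 but 3 and 0 have no common successor.
F4: fails — Rba and Rbc but a and c have no common successor.

F1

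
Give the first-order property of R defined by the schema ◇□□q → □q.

∀x ∀y ∀z ((xRy ∧ xRz) → ∃w (yR²w ∧ z = w))

This is a Sahlqvist (Geach-type) schema ◇^1□^2q → □^1◇^0q.
Minimal-valuation argument: fix x; take any y with xR^1y and any z with xR^1z. Set V(q) to the set of worlds R-reachable from y in exactly 2 steps. Then □^2q holds at y, so the antecedent holds at x; validity forces ◇^0q at z, giving a w with zR^0w and yR^2w.
First-order correspondent: ∀x ∀y ∀z ((xRy ∧ xRz) → ∃w (yR²w ∧ z = w)).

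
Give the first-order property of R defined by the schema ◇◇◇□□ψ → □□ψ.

This is a Sahlqvist (Geach-type) schema ◇^3□^2ψ → □^2◇^0ψ.
Minimal-valuation argument: fix x; take any y with xR^3y and any z with xR^2z. Set V(ψ) to the set of worlds R-reachable from y in exactly 2 steps. Then □^2ψ holds at y, so the antecedent holds at x; validity forces ◇^0ψ at z, giving a w with zR^0w and yR^2w.
First-order correspondent: ∀x ∀y ∀z ((xR³y ∧ xR²z) → ∃w (yR²w ∧ z = w)).

∀x ∀y ∀z ((xR³y ∧ xR²z) → ∃w (yR²w ∧ z = w))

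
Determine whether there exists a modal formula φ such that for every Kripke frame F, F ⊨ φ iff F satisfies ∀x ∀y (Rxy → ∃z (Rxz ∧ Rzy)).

Yes, by □□p → □p

The condition is density. A defining modal formula is □□p → □p.
Suppose □□p→□p is valid. Take Rxy and set V(p)={w : xR²w}. Then □□p at x, so □p at x, so p at y, i.e. ∃z(Rxz∧Rzy).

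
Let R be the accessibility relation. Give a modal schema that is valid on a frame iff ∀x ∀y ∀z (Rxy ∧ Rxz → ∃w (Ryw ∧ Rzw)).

◇□ψ → □◇ψ

The condition is convergence. The .2 schema ◇□ψ → □◇ψ defines it.
Suppose ◇□ψ→□◇ψ is valid. Take Rxy, Rxz and set V(ψ)={w : Ryw}. Then □ψ at y so ◇□ψ at x, so □◇ψ at x, so ◇ψ at z, giving w with Rzw and Ryw.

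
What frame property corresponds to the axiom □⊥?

emptiness of R: ∀x ∀y ¬Rxy

□⊥ is valid iff no world has any successor (otherwise □⊥ fails at any world with one).
Conversely, any frame satisfying ∀x ∀y ¬Rxy validates the schema.
Frame condition: ∀x ∀y ¬Rxy.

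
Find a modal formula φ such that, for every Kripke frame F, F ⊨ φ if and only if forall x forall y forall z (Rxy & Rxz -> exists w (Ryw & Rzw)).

This is convergence; the standard corresponding axiom is .2: ◇□ψ → □◇ψ.
Suppose ◇□ψ→□◇ψ is valid. Take Rxy, Rxz and set V(ψ)={w : Ryw}. Then □ψ at y so ◇□ψ at x, so □◇ψ at x, so ◇ψ at z, giving w with Rzw and Ryw.

◇□ψ → □◇ψ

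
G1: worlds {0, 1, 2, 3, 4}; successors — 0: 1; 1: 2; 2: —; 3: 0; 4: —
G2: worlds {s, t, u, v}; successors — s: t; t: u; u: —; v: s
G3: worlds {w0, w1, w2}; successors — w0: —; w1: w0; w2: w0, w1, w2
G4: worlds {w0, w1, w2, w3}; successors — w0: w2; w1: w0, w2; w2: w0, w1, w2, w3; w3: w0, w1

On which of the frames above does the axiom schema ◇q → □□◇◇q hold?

Frame correspondent (Sahlqvist): ∀x ∀y ∀z ((xRy ∧ xR²z) → ∃w (y = w ∧ zR²w)) — i.e. a generalized confluence (Geach) condition.
G1: fails — 0R1, 0R²2 but no w with 1=w and 2R²w.
G2: fails — sRt, sR²u but no w with t=w and uR²w.
G3: fails — w2Rw0, w2R²w0 but no w with w0=w and w0R²w.
G4: fails — w2Rw1, w2R²w3 but no w with w1=w and w3R²w.

none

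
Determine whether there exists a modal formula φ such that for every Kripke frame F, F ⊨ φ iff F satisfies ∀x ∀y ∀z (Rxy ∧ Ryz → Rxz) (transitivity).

Definable; □p → □□p defines it

Yes: it is transitivity, defined by the 4 schema □p → □□p.
Suppose □p→□□p is valid. Take Rxy, Ryz and set V(p)={w : Rxw}. Then □p at x, so □□p at x, so □p at y, so p at z, i.e. Rxz.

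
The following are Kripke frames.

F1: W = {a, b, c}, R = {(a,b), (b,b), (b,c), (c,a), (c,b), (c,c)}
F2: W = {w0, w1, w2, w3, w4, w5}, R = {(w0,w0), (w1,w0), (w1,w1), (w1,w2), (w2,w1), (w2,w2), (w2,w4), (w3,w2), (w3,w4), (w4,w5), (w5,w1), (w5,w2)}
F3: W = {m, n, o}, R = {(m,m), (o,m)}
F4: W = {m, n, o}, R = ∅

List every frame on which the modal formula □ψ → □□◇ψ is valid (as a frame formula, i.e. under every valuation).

F1, F3, F4

The schema corresponds to a generalized confluence (Geach) condition: ∀x ∀z (xR²z → ∃w (xRw ∧ zRw)).
F1: ✓.
F2: fails — w1R²w4 but no w with w1Rw and w4Rw.
F3: ✓.
F4: ✓.
Valid on: F1, F3, F4.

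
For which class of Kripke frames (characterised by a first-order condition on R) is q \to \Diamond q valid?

Replacing q by ¬q and contraposing gives the equivalent schema □q → q.
Suppose □q→q is valid. At any x set V(q)={w : Rxw}. Then □q holds at x, so q holds at x, i.e. Rxx.
The converse is a direct semantic check.
So the correspondent is reflexivity.

Reflexivity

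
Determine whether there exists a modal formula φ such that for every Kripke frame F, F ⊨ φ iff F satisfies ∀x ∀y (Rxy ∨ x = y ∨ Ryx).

No — not modally definable

If a class were modally definable it would be closed under disjoint unions (Goldblatt–Thomason).
Take 4 disjoint single-world reflexive frames: each is trivially connected, but their disjoint union has 4 worlds with no edge between distinct components, so it is not connected.
So the class is not modally definable.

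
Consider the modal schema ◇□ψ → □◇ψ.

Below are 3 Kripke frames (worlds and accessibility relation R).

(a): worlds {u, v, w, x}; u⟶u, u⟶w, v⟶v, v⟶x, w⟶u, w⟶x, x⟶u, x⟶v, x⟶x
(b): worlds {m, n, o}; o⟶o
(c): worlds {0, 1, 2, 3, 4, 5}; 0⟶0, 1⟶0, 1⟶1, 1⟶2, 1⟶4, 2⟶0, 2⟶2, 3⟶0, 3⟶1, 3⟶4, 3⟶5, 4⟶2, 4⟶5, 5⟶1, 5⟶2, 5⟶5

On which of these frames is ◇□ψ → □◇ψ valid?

The schema corresponds to convergence: ∀x ∀y ∀z (Rxy ∧ Rxz → ∃w (Ryw ∧ Rzw)).
(a): fails — Rxu and Rxv but u and v have no common successor.
(b): satisfies the condition.
(c): fails — R10 and R14 but 0 and 4 have no common successor.

(b)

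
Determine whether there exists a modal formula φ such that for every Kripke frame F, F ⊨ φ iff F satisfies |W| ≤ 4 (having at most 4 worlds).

No

Modal frame validity is preserved under disjoint unions.
Any modal formula valid on each of 5 disjoint one-world frames is valid on their disjoint union (validity is preserved under disjoint unions). Each one-world frame has |W|=1≤4, but the union has |W|=5.
So no modal formula (or set of formulas) defines exactly the |W|≤4 frames.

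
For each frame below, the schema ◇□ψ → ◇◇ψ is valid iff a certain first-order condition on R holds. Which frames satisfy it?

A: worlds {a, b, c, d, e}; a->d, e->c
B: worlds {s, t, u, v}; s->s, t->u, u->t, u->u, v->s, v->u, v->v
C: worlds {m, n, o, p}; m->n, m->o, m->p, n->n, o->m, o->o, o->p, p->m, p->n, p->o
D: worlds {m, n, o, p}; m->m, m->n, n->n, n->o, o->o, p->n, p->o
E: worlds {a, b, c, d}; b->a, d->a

This is the axiom for a generalized confluence (Geach) condition; its first-order frame correspondent is ∀x ∀y (xRy → ∃w (yRw ∧ xR²w)).
A: fails — aRd but no w with dRw and aR²w.
B: holds.
C: holds.
D: holds.
E: fails — bRa but no w with aRw and bR²w.

B, C, D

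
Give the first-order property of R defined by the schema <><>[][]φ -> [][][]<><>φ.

forall x forall y forall z ((x R^2 y & x R^3 z) -> exists w (y R^2 w & z R^2 w))

This is a Sahlqvist (Geach-type) schema ◇^2□^2φ → □^3◇^2φ.
First-order correspondent: forall x forall y forall z ((x R^2 y & x R^3 z) -> exists w (y R^2 w & z R^2 w)).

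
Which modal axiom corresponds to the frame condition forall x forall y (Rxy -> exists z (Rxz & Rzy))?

□□p → □p

A defining formula is □□p → □p (the C4 axiom).
Suppose □□p→□p is valid. Take Rxy and set V(p)={w : xR²w}. Then □□p at x, so □p at x, so p at y, i.e. ∃z(Rxz∧Rzy).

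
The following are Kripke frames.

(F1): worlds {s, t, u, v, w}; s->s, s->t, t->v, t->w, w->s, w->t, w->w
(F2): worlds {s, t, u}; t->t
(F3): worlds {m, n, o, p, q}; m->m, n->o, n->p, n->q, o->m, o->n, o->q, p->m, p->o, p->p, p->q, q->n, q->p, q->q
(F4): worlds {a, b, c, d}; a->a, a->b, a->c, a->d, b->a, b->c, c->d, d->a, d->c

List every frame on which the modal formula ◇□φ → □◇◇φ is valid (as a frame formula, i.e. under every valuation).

(F2)

This is the axiom for a generalized confluence (Geach) condition; its first-order frame correspondent is ∀x ∀y ∀z ((xRy ∧ xRz) → ∃w (yRw ∧ zR²w)).
(F1): fails — tRv, tRv but no w* with vRw* and vR²w*.
(F2): condition met.
(F3): fails — oRn, oRm but no w with nRw and mR²w.
(F4): fails — aRc, aRc but no w with cRw and cR²w.
Valid on: (F2).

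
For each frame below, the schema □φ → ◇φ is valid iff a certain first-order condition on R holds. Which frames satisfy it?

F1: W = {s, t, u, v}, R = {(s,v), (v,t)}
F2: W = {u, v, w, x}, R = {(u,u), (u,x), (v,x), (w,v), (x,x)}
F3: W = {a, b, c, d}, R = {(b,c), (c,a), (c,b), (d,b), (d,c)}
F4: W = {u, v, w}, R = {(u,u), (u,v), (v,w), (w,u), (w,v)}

F2, F4

This is the axiom for seriality; its first-order frame correspondent is ∀x ∃y Rxy.
F1: fails — world t has no successor.
F2: condition met.
F3: fails — world a has no successor.
F4: condition met.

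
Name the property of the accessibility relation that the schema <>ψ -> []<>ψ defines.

the Euclidean property

Suppose ◇ψ→□◇ψ is valid. Take Rxy, Rxz and set V(ψ)={y}. Then ◇ψ at x, so □◇ψ at x, so ◇ψ at z, so some w with Rzw has ψ; w=y, i.e. Rzy. By symmetry of the argument, Ryz.
Conversely, any frame satisfying forall x forall y forall z (Rxy & Rxz -> Ryz) validates the schema.
So the correspondent is the Euclidean property.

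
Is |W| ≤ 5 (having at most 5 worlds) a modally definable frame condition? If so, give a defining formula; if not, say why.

No — not modally definable

Modal frame validity is preserved under disjoint unions.
Any modal formula valid on each of 6 disjoint one-world frames is valid on their disjoint union (validity is preserved under disjoint unions). Each one-world frame has |W|=1≤5, but the union has |W|=6.
So no modal formula (or set of formulas) defines exactly the |W|≤5 frames.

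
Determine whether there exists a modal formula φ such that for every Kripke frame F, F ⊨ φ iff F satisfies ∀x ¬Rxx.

Any modally definable frame class is closed under surjective bounded morphisms.
The 5-cycle (worlds a,b,c,d,e with a→b→c→d→e→a) is irreflexive, and the map sending every world to a single reflexive point • is a surjective bounded morphism (forth: every edge maps to (•,•); back: every world has a successor). So any modal formula valid on the 5-cycle is also valid on the reflexive point, which is not irreflexive.
Hence irreflexivity is not modally definable.

Not modally definable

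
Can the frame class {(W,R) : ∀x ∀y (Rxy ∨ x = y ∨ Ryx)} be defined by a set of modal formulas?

Not modally definable

Any modally definable frame class is closed under disjoint unions.
Take 3 disjoint single-world reflexive frames: each is trivially connected, but their disjoint union has 3 worlds with no edge between distinct components, so it is not connected.
Hence connectedness of R is not modally definable.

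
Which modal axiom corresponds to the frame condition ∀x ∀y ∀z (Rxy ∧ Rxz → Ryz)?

◇r → □◇r

The condition is the Euclidean property. The 5 schema ◇r → □◇r defines it.
Suppose ◇r→□◇r is valid. Take Rxy, Rxz and set V(r)={y}. Then ◇r at x, so □◇r at x, so ◇r at z, so some w with Rzw has r; w=y, i.e. Rzy. By symmetry of the argument, Ryz.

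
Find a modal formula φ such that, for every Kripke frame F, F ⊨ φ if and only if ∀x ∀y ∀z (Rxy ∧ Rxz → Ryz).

This is the Euclidean property; the standard corresponding axiom is 5: ◇q → □◇q.
Suppose ◇q→□◇q is valid. Take Rxy, Rxz and set V(q)={y}. Then ◇q at x, so □◇q at x, so ◇q at z, so some w with Rzw has q; w=y, i.e. Rzy. By symmetry of the argument, Ryz.

◇q → □◇q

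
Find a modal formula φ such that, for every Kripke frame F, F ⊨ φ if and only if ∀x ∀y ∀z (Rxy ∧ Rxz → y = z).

A defining formula is ◇p → □p (the CD axiom).
Suppose ◇p→□p is valid. Take Rxy, Rxz and set V(p)={y}. Then ◇p at x, so □p at x, so p at z, i.e. z=y.

◇p → □p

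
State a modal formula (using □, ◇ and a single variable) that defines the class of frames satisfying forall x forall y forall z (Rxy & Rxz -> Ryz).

◇ψ → □◇ψ

This is the Euclidean property; the standard corresponding axiom is 5: ◇ψ → □◇ψ.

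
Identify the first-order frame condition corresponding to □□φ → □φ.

This is the C4 axiom.
Its frame correspondent is density — ∀x ∀y (Rxy → ∃z (Rxz ∧ Rzy)).

density: ∀x ∀y (Rxy → ∃z (Rxz ∧ Rzy))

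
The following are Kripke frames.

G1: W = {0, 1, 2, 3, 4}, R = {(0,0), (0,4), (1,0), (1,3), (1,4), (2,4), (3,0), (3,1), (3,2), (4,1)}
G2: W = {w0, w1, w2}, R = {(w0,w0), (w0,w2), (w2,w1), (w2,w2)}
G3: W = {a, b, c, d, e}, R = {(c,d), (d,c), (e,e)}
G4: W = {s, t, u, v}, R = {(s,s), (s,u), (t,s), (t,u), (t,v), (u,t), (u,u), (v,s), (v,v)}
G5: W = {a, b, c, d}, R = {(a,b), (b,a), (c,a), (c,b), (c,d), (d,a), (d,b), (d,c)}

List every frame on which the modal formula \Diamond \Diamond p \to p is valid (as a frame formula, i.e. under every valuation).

This is the axiom for a generalized confluence (Geach) condition; its first-order frame correspondent is \forall x \forall y (x R^2 y \to \exists w (y = w \wedge x = w)).
G1: fails — 0R²1 but 1 ≠ 0.
G2: fails — w0R²w1 but w1 ≠ w0.
G3: holds.
G4: fails — sR²t but t ≠ s.
G5: fails — cR²a but a ≠ c.
Valid on: G3.

G3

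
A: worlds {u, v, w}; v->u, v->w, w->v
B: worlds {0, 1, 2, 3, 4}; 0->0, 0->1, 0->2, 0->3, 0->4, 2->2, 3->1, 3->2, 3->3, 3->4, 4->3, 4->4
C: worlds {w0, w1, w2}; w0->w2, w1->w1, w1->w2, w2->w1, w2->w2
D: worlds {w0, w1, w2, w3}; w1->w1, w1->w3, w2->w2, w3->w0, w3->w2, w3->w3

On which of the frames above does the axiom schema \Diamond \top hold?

This is the axiom for seriality; its first-order frame correspondent is \forall x \exists y Rxy.
A: fails — world u has no successor.
B: fails — world 1 has no successor.
C: condition met.
D: fails — world w0 has no successor.

C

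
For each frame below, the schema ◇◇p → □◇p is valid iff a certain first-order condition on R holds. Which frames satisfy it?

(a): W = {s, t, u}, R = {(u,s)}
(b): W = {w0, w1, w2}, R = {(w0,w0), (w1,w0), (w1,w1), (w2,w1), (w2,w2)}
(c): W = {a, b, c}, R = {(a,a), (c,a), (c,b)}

(a)

The schema corresponds to a generalized confluence (Geach) condition: ∀x ∀y ∀z ((xR²y ∧ xRz) → ∃w (y = w ∧ zRw)).
(a): satisfies the condition.
(b): fails — w1R²w1, w1Rw0 but no w with w1=w and w0Rw.
(c): fails — cR²a, cRb but no w with a=w and bRw.
Valid on: (a).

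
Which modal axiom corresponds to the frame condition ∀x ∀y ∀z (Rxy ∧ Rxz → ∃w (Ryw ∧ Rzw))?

A defining formula is ◇□ψ → □◇ψ (the .2 axiom).
Suppose ◇□ψ→□◇ψ is valid. Take Rxy, Rxz and set V(ψ)={w : Ryw}. Then □ψ at y so ◇□ψ at x, so □◇ψ at x, so ◇ψ at z, giving w with Rzw and Ryw.

◇□ψ → □◇ψ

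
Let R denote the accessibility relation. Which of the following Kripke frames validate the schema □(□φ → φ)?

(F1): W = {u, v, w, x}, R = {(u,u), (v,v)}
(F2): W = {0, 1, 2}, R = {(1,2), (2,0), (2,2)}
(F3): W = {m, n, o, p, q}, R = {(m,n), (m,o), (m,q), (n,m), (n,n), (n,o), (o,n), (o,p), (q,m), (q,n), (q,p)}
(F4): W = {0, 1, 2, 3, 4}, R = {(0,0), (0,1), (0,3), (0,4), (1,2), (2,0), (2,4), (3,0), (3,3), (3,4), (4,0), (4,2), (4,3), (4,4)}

This is the axiom for shift-reflexivity; its first-order frame correspondent is ∀x ∀y (Rxy → Ryy).
(F1): ✓.
(F2): fails — R20 but not R00.
(F3): fails — Rop but not Rpp.
(F4): fails — R12 but not R22.

(F1)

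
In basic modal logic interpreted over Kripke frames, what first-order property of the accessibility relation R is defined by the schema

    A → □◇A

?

Symmetry

Suppose A→□◇A is valid. Take Rxy and set V(A)={x}. Then A at x, so □◇A at x, so ◇A at y, so some z with Ryz has A; z=x, i.e. Ryx.
The converse is a direct semantic check.
Frame condition: ∀x ∀y (Rxy → Ryx).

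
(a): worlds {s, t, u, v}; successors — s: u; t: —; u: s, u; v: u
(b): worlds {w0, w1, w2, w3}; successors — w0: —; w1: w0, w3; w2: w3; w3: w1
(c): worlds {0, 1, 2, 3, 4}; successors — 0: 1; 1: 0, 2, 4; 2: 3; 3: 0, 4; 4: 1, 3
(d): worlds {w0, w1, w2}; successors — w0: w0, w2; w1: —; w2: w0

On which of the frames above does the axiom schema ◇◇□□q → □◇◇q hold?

(a), (d)

This is the axiom for a generalized confluence (Geach) condition; its first-order frame correspondent is ∀x ∀y ∀z ((xR²y ∧ xRz) → ∃w (yR²w ∧ zR²w)).
(a): ✓.
(b): fails — w1R²w1, w1Rw0 but no w with w1R²w and w0R²w.
(c): fails — 0R²0, 0R1 but no w with 0R²w and 1R²w.
(d): ✓.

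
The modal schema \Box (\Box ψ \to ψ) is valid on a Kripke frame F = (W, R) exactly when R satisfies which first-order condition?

shift-reflexivity: \forall x \forall y (Rxy \to Ryy)

Suppose □(□ψ→ψ) is valid. Take Rxy and set V(ψ)={w : Ryw}. Then at y, □ψ holds; since □(□ψ→ψ) at x, □ψ→ψ at y, so ψ at y, i.e. Ryy.
Conversely, any frame satisfying \forall x \forall y (Rxy \to Ryy) validates the schema.
Frame condition: \forall x \forall y (Rxy \to Ryy).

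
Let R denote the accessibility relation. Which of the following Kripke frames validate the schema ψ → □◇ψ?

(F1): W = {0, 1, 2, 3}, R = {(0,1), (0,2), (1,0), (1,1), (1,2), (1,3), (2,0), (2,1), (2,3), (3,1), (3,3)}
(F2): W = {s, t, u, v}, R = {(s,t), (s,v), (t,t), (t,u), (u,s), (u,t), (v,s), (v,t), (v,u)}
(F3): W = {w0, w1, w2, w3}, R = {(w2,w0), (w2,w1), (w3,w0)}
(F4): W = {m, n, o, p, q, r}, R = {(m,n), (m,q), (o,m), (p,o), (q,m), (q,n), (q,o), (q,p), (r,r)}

The schema corresponds to symmetry: ∀x ∀y (Rxy → Ryx).
(F1): fails — R23 but not R32.
(F2): fails — Rus but not Rsu.
(F3): fails — Rw3w0 but not Rw0w3.
(F4): fails — Rom but not Rmo.
Valid on no frame.

none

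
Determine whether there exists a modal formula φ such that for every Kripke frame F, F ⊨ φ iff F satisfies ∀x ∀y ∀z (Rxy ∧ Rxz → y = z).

This is a Sahlqvist condition; the CD axiom ◇q → □q defines it.
Suppose ◇q→□q is valid. Take Rxy, Rxz and set V(q)={y}. Then ◇q at x, so □q at x, so q at z, i.e. z=y.

Yes — defined by ◇q → □q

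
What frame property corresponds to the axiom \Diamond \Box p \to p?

symmetry: \forall x \forall y (Rxy \to Ryx)

This schema is equivalent to the B axiom p → □◇p.
It corresponds to symmetry: \forall x \forall y (Rxy \to Ryx).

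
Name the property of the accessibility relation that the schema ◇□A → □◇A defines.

convergence: ∀x ∀y ∀z (Rxy ∧ Rxz → ∃w (Ryw ∧ Rzw))

Suppose ◇□A→□◇A is valid. Take Rxy, Rxz and set V(A)={w : Ryw}. Then □A at y so ◇□A at x, so □◇A at x, so ◇A at z, giving w with Rzw and Ryw.
The converse is a direct semantic check.
So the correspondent is convergence.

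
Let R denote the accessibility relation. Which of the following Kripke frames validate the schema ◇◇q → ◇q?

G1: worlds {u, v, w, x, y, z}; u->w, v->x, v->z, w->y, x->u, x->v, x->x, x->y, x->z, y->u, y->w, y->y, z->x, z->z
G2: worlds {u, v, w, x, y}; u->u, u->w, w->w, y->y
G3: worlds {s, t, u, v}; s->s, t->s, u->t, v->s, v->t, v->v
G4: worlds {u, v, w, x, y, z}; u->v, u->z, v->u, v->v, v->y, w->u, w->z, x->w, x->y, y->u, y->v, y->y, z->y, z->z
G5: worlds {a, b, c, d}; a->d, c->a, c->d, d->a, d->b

Frame correspondent (Sahlqvist): ∀x ∀y ∀z (Rxy ∧ Ryz → Rxz) — i.e. transitivity.
G1: fails — Ruw and Rwy but not Ruy.
G2: condition met.
G3: fails — Rut and Rts but not Rus.
G4: fails — Ruv and Rvu but not Ruu.
G5: fails — Rcd and Rdb but not Rcb.
Valid on: G2.

G2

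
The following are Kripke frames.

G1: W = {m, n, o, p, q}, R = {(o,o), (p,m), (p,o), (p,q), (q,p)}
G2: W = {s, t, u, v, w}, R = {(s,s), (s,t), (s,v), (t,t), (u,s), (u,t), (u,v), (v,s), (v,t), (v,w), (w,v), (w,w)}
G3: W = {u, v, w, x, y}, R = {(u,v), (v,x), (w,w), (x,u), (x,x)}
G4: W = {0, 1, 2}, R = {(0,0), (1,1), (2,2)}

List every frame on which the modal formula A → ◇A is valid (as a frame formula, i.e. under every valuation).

G4

This is the axiom for reflexivity; its first-order frame correspondent is ∀x Rxx.
G1: fails — world m does not see itself.
G2: fails — world u does not see itself.
G3: fails — world u does not see itself.
G4: ✓.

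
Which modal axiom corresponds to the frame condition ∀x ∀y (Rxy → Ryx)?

This is symmetry; the standard corresponding axiom is B: r → □◇r.

r → □◇r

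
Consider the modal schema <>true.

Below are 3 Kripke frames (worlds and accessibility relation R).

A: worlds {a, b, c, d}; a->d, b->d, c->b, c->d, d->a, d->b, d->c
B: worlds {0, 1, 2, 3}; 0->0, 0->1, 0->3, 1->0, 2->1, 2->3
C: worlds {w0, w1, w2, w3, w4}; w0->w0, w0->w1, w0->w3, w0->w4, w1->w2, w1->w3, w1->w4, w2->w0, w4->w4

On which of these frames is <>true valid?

A

This is the axiom for seriality; its first-order frame correspondent is forall x exists y Rxy.
A: holds.
B: fails — world 3 has no successor.
C: fails — world w3 has no successor.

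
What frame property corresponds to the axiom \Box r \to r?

Suppose □r→r is valid. At any x set V(r)={w : Rxw}. Then □r holds at x, so r holds at x, i.e. Rxx.

reflexivity: \forall x Rxx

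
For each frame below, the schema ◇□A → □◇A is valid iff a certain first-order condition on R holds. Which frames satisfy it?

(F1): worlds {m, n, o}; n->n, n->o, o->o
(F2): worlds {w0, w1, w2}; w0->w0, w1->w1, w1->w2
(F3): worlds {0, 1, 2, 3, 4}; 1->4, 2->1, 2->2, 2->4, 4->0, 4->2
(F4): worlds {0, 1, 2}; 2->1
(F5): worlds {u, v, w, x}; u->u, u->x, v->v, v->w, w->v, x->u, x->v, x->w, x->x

Frame correspondent (Sahlqvist): ∀x ∀y ∀z (Rxy ∧ Rxz → ∃w (Ryw ∧ Rzw)) — i.e. convergence.
(F1): satisfies the condition.
(F2): fails — Rw1w2 and Rw1w2 but w2 and w2 have no common successor.
(F3): fails — R21 and R24 but 1 and 4 have no common successor.
(F4): fails — R21 and R21 but 1 and 1 have no common successor.
(F5): fails — Rxw and Rxu but w and u have no common successor.
Valid on: (F1).

(F1)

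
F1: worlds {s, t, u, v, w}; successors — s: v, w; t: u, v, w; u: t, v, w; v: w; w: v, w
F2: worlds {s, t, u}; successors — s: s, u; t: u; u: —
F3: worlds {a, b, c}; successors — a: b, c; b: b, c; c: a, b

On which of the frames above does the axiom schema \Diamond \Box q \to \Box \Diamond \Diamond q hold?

The schema corresponds to a generalized confluence (Geach) condition: \forall x \forall y \forall z ((xRy \wedge xRz) \to \exists w (yRw \wedge z R^2 w)).
F1: condition met.
F2: fails — sRs, sRu but no w with sRw and uR²w.
F3: condition met.

F1, F3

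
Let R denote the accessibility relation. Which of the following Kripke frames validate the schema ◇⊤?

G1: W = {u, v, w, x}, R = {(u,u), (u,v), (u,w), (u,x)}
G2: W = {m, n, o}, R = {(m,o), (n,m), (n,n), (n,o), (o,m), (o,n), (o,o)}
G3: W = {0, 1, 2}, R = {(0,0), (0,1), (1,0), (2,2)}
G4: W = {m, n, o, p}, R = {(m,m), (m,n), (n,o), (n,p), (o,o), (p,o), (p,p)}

G2, G3, G4

This is the axiom for seriality; its first-order frame correspondent is ∀x ∃y Rxy.
G1: fails — world v has no successor.
G2: satisfies the condition.
G3: satisfies the condition.
G4: satisfies the condition.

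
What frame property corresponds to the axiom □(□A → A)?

Shift-reflexivity

Suppose □(□A→A) is valid. Take Rxy and set V(A)={w : Ryw}. Then at y, □A holds; since □(□A→A) at x, □A→A at y, so A at y, i.e. Ryy.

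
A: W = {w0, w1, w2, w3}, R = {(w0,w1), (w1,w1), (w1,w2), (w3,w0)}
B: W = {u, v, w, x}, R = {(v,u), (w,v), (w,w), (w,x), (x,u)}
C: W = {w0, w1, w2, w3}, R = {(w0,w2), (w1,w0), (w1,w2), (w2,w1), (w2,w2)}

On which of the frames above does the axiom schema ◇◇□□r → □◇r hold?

C

This is the axiom for a generalized confluence (Geach) condition; its first-order frame correspondent is ∀x ∀y ∀z ((xR²y ∧ xRz) → ∃w (yR²w ∧ zRw)).
A: fails — w0R²w2, w0Rw1 but no w with w2R²w and w1Rw.
B: fails — wR²u, wRv but no t with uR²t and vRt.
C: condition met.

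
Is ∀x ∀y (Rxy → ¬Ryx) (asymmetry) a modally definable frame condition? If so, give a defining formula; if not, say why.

Modal frame validity is preserved under surjective bounded morphisms.
The 4-cycle (worlds w0,w1,w2,w3 with w0→w1→w2→w3→w0) is asymmetric. Mapping every world to a single reflexive point • is a surjective bounded morphism, and the reflexive point is not asymmetric (R•• but asymmetry requires ¬R••).
Hence asymmetry is not modally definable.

Not modally definable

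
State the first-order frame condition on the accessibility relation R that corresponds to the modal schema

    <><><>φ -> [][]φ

This is a Sahlqvist (Geach-type) schema ◇^3□^0φ → □^2◇^0φ.
Minimal-valuation argument: fix x; take any y with xR^3y and any z with xR^2z. Set V(φ) to the set of worlds R-reachable from y in exactly 0 steps. Then □^0φ holds at y, so the antecedent holds at x; validity forces ◇^0φ at z, giving a w with zR^0w and yR^0w.
First-order correspondent: forall x forall y forall z ((x R^3 y & x R^2 z) -> exists w (y = w & z = w)).

forall x forall y forall z ((x R^3 y & x R^2 z) -> exists w (y = w & z = w))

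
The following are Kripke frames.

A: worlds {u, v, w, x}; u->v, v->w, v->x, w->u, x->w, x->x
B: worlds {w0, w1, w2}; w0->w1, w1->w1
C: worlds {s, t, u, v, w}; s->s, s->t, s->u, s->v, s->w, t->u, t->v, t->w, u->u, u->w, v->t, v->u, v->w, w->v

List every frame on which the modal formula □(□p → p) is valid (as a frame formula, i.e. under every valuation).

This is the axiom for shift-reflexivity; its first-order frame correspondent is ∀x ∀y (Rxy → Ryy).
A: fails — Ruv but not Rvv.
B: ✓.
C: fails — Rtv but not Rvv.

B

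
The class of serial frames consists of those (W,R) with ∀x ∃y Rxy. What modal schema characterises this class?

A defining formula is □q → ◇q (the D axiom).

□q → ◇q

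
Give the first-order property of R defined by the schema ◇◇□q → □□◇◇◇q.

This is a Sahlqvist (Geach-type) schema ◇^2□^1q → □^2◇^3q.
Minimal-valuation argument: fix x; take any y with xR^2y and any z with xR^2z. Set V(q) to the set of worlds R-reachable from y in exactly 1 step. Then □^1q holds at y, so the antecedent holds at x; validity forces ◇^3q at z, giving a w with zR^3w and yR^1w.
First-order correspondent: ∀x ∀y ∀z ((xR²y ∧ xR²z) → ∃w (yRw ∧ zR³w)).

∀x ∀y ∀z ((xR²y ∧ xR²z) → ∃w (yRw ∧ zR³w))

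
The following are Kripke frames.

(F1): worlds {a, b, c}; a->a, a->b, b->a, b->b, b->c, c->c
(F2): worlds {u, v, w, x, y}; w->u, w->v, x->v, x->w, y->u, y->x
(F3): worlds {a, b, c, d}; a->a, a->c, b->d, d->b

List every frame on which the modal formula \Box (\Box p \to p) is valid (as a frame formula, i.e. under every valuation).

(F1)

Frame correspondent (Sahlqvist): \forall x \forall y (Rxy \to Ryy) — i.e. shift-reflexivity.
(F1): holds.
(F2): fails — Rxw but not Rww.
(F3): fails — Rac but not Rcc.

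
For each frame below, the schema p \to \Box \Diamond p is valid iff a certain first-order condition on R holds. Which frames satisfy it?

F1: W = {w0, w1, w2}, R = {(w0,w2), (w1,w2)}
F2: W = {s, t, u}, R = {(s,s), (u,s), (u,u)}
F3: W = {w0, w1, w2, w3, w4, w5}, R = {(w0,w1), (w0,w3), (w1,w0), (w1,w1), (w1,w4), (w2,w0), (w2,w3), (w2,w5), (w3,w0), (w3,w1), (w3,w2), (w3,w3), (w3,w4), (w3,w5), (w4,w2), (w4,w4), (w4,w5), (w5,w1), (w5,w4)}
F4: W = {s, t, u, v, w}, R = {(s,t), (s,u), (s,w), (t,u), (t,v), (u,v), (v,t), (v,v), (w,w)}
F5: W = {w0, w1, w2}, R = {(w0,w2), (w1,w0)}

Frame correspondent (Sahlqvist): \forall x \forall y (Rxy \to Ryx) — i.e. symmetry.
F1: fails — Rw1w2 but not Rw2w1.
F2: fails — Rus but not Rsu.
F3: fails — Rw3w1 but not Rw1w3.
F4: fails — Ruv but not Rvu.
F5: fails — Rw0w2 but not Rw2w0.
Valid on no frame.

none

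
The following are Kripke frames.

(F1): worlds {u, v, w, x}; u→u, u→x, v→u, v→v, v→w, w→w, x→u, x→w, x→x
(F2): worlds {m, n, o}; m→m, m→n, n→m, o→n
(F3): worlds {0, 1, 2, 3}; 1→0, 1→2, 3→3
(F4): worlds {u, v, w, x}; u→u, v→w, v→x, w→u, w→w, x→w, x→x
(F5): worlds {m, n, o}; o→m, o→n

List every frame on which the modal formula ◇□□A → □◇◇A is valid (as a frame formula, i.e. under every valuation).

This is the axiom for a generalized confluence (Geach) condition; its first-order frame correspondent is ∀x ∀y ∀z ((xRy ∧ xRz) → ∃w (yR²w ∧ zR²w)).
(F1): holds.
(F2): holds.
(F3): fails — 1R0, 1R0 but no w with 0R²w and 0R²w.
(F4): holds.
(F5): fails — oRm, oRm but no w with mR²w and mR²w.

(F1), (F2), (F4)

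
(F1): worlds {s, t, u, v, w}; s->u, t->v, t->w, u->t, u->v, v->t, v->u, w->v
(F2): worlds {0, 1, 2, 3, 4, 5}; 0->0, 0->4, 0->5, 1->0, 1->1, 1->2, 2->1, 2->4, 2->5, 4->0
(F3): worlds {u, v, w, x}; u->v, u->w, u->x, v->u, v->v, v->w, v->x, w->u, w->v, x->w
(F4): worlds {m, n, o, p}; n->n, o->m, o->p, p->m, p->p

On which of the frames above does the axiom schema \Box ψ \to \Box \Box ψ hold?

(F4)

The schema corresponds to transitivity: \forall x \forall y \forall z (Rxy \wedge Ryz \to Rxz).
(F1): fails — Ruv and Rvu but not Ruu.
(F2): fails — R10 and R04 but not R14.
(F3): fails — Ruv and Rvu but not Ruu.
(F4): satisfies the condition.
Valid on: (F4).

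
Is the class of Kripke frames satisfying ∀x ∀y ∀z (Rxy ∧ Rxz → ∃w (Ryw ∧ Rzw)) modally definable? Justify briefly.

This is a Sahlqvist condition; the .2 axiom ◇□q → □◇q defines it.
Suppose ◇□q→□◇q is valid. Take Rxy, Rxz and set V(q)={w : Ryw}. Then □q at y so ◇□q at x, so □◇q at x, so ◇q at z, giving w with Rzw and Ryw.

Yes — defined by ◇□q → □◇q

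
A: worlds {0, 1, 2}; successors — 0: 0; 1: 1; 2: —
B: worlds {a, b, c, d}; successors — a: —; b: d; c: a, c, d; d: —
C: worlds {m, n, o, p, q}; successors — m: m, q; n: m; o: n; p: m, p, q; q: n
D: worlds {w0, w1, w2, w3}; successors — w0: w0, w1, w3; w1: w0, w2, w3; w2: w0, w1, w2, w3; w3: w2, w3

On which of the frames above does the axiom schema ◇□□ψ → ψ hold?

This is the axiom for a generalized confluence (Geach) condition; its first-order frame correspondent is ∀x ∀y (xRy → ∃w (yR²w ∧ x = w)).
A: satisfies the condition.
B: fails — bRd but no w with dR²w and b=w.
C: fails — oRn but no w with nR²w and o=w.
D: satisfies the condition.
Valid on: A, D.

A, D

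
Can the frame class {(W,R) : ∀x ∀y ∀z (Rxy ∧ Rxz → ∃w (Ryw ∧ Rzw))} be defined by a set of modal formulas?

Yes — defined by ◇□p → □◇p

Yes: it is convergence, defined by the .2 schema ◇□p → □◇p.
Suppose ◇□p→□◇p is valid. Take Rxy, Rxz and set V(p)={w : Ryw}. Then □p at y so ◇□p at x, so □◇p at x, so ◇p at z, giving w with Rzw and Ryw.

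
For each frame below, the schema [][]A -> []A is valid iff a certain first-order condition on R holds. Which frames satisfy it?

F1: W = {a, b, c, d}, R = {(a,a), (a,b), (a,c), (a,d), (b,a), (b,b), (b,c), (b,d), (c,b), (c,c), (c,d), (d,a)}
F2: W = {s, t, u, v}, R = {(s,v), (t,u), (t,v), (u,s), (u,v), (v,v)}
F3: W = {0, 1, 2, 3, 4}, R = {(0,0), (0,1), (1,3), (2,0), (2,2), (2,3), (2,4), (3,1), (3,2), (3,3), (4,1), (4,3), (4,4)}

F1, F3

Frame correspondent (Sahlqvist): forall x forall y (Rxy -> exists z (Rxz & Rzy)) — i.e. density.
F1: holds.
F2: fails — Rus but no z with Ruz and Rzs.
F3: holds.
Valid on: F1, F3.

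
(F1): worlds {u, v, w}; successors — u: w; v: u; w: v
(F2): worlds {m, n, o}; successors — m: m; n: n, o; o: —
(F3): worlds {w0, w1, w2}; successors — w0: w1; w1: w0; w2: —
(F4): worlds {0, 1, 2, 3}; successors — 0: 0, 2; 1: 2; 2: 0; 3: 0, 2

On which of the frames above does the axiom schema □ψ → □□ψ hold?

(F2)

The schema corresponds to transitivity: ∀x ∀y ∀z (Rxy ∧ Ryz → Rxz).
(F1): fails — Rvu and Ruw but not Rvw.
(F2): condition met.
(F3): fails — Rw0w1 and Rw1w0 but not Rw0w0.
(F4): fails — R12 and R20 but not R10.
Valid on: (F2).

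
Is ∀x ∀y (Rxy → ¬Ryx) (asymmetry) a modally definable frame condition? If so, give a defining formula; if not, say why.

No

If a class were modally definable it would be closed under surjective bounded morphisms (Goldblatt–Thomason).
The 5-cycle (worlds a,b,c,d,e with a→b→c→d→e→a) is asymmetric. Mapping every world to a single reflexive point • is a surjective bounded morphism, and the reflexive point is not asymmetric (R•• but asymmetry requires ¬R••).
So no modal formula (or set of formulas) defines exactly the asymmetric frames.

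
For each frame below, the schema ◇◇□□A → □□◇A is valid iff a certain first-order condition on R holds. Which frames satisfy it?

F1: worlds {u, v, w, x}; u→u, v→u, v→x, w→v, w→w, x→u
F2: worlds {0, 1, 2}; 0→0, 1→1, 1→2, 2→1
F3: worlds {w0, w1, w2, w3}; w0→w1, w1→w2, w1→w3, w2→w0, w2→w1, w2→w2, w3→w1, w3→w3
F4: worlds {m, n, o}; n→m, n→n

This is the axiom for a generalized confluence (Geach) condition; its first-order frame correspondent is ∀x ∀y ∀z ((xR²y ∧ xR²z) → ∃w (yR²w ∧ zRw)).
F1: fails — wR²u, wR²w but no t with uR²t and wRt.
F2: satisfies the condition.
F3: fails — w1R²w0, w1R²w0 but no w with w0R²w and w0Rw.
F4: fails — nR²m, nR²m but no w with mR²w and mRw.

F2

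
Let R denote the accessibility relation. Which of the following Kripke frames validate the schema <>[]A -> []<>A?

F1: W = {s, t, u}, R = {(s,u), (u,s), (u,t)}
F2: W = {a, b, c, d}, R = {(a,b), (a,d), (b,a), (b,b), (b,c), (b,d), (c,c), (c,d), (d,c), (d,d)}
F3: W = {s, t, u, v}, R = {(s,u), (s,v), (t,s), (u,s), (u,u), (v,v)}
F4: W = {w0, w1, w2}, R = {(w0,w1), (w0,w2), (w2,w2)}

The schema corresponds to convergence: forall x forall y forall z (Rxy & Rxz -> exists w (Ryw & Rzw)).
F1: fails — Rus and Rut but s and t have no common successor.
F2: satisfies the condition.
F3: fails — Rsv and Rsu but v and u have no common successor.
F4: fails — Rw0w1 and Rw0w1 but w1 and w1 have no common successor.

F2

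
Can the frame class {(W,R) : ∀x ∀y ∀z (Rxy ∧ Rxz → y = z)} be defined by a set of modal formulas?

The condition is partial functionality. A defining modal formula is ◇p → □p.
Suppose ◇p→□p is valid. Take Rxy, Rxz and set V(p)={y}. Then ◇p at x, so □p at x, so p at z, i.e. z=y.

Yes, by ◇p → □p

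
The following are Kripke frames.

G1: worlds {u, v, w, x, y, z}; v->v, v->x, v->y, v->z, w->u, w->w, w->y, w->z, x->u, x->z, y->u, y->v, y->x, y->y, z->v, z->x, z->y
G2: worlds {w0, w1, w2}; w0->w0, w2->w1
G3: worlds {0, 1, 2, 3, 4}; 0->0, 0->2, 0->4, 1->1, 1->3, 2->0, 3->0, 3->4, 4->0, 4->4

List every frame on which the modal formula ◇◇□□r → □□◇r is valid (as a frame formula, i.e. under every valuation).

G2

The schema corresponds to a generalized confluence (Geach) condition: ∀x ∀y ∀z ((xR²y ∧ xR²z) → ∃w (yR²w ∧ zRw)).
G1: fails — vR²u, vR²u but no t with uR²t and uRt.
G2: holds.
G3: fails — 1R²0, 1R²1 but no w with 0R²w and 1Rw.
Valid on: G2.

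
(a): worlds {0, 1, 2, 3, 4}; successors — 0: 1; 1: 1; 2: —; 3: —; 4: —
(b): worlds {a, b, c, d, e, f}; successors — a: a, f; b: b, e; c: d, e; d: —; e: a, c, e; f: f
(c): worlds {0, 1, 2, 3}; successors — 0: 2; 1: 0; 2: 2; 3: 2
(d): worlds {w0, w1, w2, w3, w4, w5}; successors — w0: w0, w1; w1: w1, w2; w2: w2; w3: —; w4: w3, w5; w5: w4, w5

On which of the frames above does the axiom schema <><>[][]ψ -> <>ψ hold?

(a)

This is the axiom for a generalized confluence (Geach) condition; its first-order frame correspondent is forall x forall y (x R^2 y -> exists w (y R^2 w & xRw)).
(a): satisfies the condition.
(b): fails — bR²a but no w with aR²w and bRw.
(c): fails — 1R²2 but no w with 2R²w and 1Rw.
(d): fails — w0R²w2 but no w with w2R²w and w0Rw.
Valid on: (a).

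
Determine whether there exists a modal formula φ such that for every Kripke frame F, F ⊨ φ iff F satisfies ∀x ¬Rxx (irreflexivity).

No

Modal frame validity is preserved under surjective bounded morphisms.
The 5-cycle (worlds a,b,c,d,e with a→b→c→d→e→a) is irreflexive, and the map sending every world to a single reflexive point • is a surjective bounded morphism (forth: every edge maps to (•,•); back: every world has a successor). So any modal formula valid on the 5-cycle is also valid on the reflexive point, which is not irreflexive.
Hence irreflexivity is not modally definable.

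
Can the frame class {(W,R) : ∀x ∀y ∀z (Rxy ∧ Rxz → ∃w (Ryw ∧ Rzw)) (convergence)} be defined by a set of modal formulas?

The condition is convergence. A defining modal formula is ◇□r → □◇r.
Suppose ◇□r→□◇r is valid. Take Rxy, Rxz and set V(r)={w : Ryw}. Then □r at y so ◇□r at x, so □◇r at x, so ◇r at z, giving w with Rzw and Ryw.

Definable; ◇□r → □◇r defines it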